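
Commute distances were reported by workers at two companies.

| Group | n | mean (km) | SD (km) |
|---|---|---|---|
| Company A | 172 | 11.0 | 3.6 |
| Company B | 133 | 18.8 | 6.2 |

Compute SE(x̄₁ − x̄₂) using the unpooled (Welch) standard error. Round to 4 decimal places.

0.6036

Standard errors of each mean: 3.6/√172 = 0.2745 and 6.2/√133 = 0.5376.
SE(x̄₁ − x̄₂) = √(0.2745² + 0.5376²) = 0.6036 for independent samples with unequal variances.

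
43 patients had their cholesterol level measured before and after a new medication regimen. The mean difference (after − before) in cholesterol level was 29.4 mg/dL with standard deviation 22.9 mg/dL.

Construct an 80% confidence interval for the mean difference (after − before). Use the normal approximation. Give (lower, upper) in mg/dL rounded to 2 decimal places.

(24.92, 33.88)

This is a matched-pairs design, so SE = s_d/√n = 22.9/√43 = 3.4922.
Margin = 1.282 × 3.4922 = 4.4770; the interval is 29.4 ± 4.4770 = (24.92, 33.88).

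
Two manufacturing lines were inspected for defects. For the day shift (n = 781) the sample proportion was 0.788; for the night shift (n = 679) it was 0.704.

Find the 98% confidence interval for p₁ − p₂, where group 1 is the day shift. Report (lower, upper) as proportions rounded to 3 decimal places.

(0.031, 0.137)

The two standard errors are √(0.7880×0.2120/781) = 0.01463 and √(0.7040×0.2960/679) = 0.01752.
Because the samples are independent, SE_diff = √(0.01463² + 0.01752²) = 0.02283.
Using z* = 2.326 for 98%, ME = 2.326 × 0.02283 = 0.05310.
p̂₁ − p̂₂ = 0.0840; interval 0.0840 ± 0.05310 gives (0.031, 0.137).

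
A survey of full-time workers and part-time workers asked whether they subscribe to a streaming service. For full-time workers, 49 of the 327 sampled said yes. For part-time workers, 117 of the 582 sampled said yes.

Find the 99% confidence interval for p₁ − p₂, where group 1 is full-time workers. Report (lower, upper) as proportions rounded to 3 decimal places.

First, p̂₁ = 49/327 = 0.1498; p̂₂ = 117/582 = 0.2010.
The two standard errors are √(0.1498×0.8502/327) = 0.01974 and √(0.2010×0.7990/582) = 0.01661.
Because the samples are independent, SE_diff = √(0.01974² + 0.01661²) = 0.02580.
Using z* = 2.576 for 99%, ME = 2.576 × 0.02580 = 0.06646.
p̂₁ − p̂₂ = -0.0512; interval -0.0512 ± 0.06646 gives (-0.118, 0.015).

(-0.118, 0.015)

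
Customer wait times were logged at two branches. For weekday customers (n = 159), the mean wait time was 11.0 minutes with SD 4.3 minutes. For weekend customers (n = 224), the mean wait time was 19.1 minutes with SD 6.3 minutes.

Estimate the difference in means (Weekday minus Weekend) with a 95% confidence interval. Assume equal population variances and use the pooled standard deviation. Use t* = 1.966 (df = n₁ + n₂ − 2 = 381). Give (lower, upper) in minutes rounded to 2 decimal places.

(-9.23, -6.97)

s_p = √[((n₁−1)s₁² + (n₂−1)s₂²)/(n₁+n₂−2)] = √[(158·4.3² + 223·6.3²)/381] = 5.5586.
SE = 5.5586·√(1/159 + 1/224) = 0.5764.
With t* = 1.966, margin = 1.966 × 0.5764 = 1.1332.
x̄₁ − x̄₂ = 11.0 − 19.1 = -8.1000; interval -8.1000 ± 1.1332 = (-9.23, -6.97).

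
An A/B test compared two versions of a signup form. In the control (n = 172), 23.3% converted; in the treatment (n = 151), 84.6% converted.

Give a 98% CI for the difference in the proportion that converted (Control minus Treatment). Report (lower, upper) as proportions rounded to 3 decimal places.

Each SE is √(p̂(1−p̂)/n): √(0.2330·0.7670/172) = 0.03223 and √(0.8460·0.1540/151) = 0.02937.
SE(p̂₁ − p̂₂) = √(SE₁² + SE₂²) = √(0.0010387729 + 0.0008625969) = 0.04360, since the two samples are independent.
At 98% confidence z* = 2.326; margin = 2.326 × 0.04360 = 0.10141.
The difference is 0.2330 − 0.8460 = -0.6130, so the interval is -0.6130 ± 0.10141 = (-0.714, -0.512).

(-0.714, -0.512)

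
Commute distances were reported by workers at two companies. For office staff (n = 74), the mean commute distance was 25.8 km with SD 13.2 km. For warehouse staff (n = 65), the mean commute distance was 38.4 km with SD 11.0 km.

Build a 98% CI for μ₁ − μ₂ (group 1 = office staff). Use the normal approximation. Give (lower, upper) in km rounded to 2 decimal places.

(-17.38, -7.82)

Per-group SEs: s₁/√n₁ = 13.2/√74 = 1.5345, s₂/√n₂ = 11.0/√65 = 1.3644.
Unpooled SE of the difference: √(2.35469025 + 1.86158736) = 2.0534.
Margin of error = z* · SE = 2.326 × 2.0534 = 4.7762.
x̄₁ − x̄₂ = 25.8 − 38.4 = -12.6000.
CI: -12.6000 ± 4.7762 = (-17.38, -7.82).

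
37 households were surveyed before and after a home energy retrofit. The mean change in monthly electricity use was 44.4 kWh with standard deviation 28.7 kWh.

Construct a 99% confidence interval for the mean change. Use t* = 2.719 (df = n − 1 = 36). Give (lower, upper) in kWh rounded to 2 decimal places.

(31.57, 57.23)

This is a matched-pairs design, so SE = s_d/√n = 28.7/√37 = 4.7183.
Margin = 2.719 × 4.7183 = 12.8291; the interval is 44.4 ± 12.8291 = (31.57, 57.23).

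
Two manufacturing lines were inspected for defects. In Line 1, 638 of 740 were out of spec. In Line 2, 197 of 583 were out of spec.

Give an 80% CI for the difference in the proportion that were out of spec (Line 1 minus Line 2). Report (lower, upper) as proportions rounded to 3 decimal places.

(0.494, 0.554)

p̂₁ = 638/740 = 0.8622 and p̂₂ = 197/583 = 0.3379.
SE₁ = √(p̂₁(1−p̂₁)/n₁) = √(0.8622·0.1378/740) = 0.01267; SE₂ = √(0.3379·0.6621/583) = 0.01959.
Independent samples: SE of the difference = √(SE₁² + SE₂²) = √(0.0001605289 + 0.0003837681) = 0.02333.
z* for 80% confidence is 1.282, so the margin of error is 1.282 × 0.02333 = 0.02991.
Point estimate p̂₁ − p̂₂ = 0.8622 − 0.3379 = 0.5243.
0.5243 ± 0.02991 → (0.494, 0.554).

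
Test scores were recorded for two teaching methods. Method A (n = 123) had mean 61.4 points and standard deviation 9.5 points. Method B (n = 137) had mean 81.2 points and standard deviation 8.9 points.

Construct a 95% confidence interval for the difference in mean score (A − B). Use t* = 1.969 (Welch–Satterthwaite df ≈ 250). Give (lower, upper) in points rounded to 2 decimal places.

(-22.06, -17.54)

Per-group SEs: s₁/√n₁ = 9.5/√123 = 0.8566, s₂/√n₂ = 8.9/√137 = 0.7604.
Unpooled SE of the difference: √(0.73376356 + 0.57820816) = 1.1454.
Margin of error = t* · SE = 1.969 × 1.1454 = 2.2553.
x̄₁ − x̄₂ = 61.4 − 81.2 = -19.8000.
CI: -19.8000 ± 2.2553 = (-22.06, -17.54).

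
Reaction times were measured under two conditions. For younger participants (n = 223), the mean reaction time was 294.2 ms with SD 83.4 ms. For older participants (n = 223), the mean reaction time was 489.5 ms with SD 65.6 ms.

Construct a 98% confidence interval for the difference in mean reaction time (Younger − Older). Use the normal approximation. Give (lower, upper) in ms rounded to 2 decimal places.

Standard errors of each mean: 83.4/√223 = 5.5849 and 65.6/√223 = 4.3929.
SE(x̄₁ − x̄₂) = √(5.5849² + 4.3929²) = 7.1055 for independent samples with unequal variances.
With z* = 2.326, the margin is 2.326 × 7.1055 = 16.5274.
x̄₁ − x̄₂ = 294.2 − 489.5 = -195.3000; the interval is -195.3000 ± 16.5274 = (-211.83, -178.77).

(-211.83, -178.77)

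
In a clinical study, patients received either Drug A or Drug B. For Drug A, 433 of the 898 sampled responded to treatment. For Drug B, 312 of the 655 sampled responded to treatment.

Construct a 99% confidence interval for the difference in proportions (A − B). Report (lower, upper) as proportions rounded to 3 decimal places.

(-0.060, 0.072)

Sample proportions: 433/898 = 0.4822, 312/655 = 0.4763.
Each SE is √(p̂(1−p̂)/n): √(0.4822·0.5178/898) = 0.01667 and √(0.4763·0.5237/655) = 0.01951.
SE(p̂₁ − p̂₂) = √(SE₁² + SE₂²) = √(0.0002778889 + 0.0003806401) = 0.02566, since the two samples are independent.
At 99% confidence z* = 2.576; margin = 2.576 × 0.02566 = 0.06610.
The difference is 0.4822 − 0.4763 = 0.0059, so the interval is 0.0059 ± 0.06610 = (-0.060, 0.072).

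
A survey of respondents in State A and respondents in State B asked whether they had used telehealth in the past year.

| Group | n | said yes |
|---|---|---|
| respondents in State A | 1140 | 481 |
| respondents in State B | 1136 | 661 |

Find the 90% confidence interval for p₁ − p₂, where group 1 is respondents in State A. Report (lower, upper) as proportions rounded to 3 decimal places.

(-0.194, -0.126)

p̂₁ = 481/1140 = 0.4219 and p̂₂ = 661/1136 = 0.5819.
SE₁ = √(p̂₁(1−p̂₁)/n₁) = √(0.4219·0.5781/1140) = 0.01463; SE₂ = √(0.5819·0.4181/1136) = 0.01463.
Independent samples: SE of the difference = √(SE₁² + SE₂²) = √(0.0002140369 + 0.0002140369) = 0.02069.
z* for 90% confidence is 1.645, so the margin of error is 1.645 × 0.02069 = 0.03404.
Point estimate p̂₁ − p̂₂ = 0.4219 − 0.5819 = -0.1600.
-0.1600 ± 0.03404 → (-0.194, -0.126).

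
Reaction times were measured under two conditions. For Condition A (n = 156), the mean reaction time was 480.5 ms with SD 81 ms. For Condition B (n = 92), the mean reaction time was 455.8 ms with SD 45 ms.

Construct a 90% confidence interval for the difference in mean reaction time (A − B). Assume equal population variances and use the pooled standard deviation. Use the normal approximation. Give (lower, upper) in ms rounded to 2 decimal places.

Pooled variance s_p² = [155·81² + 91·45²] / (156+92−2) = 4883.0488, so s_p = 69.8788.
SE_diff = s_p·√(1/n₁ + 1/n₂) = 69.8788·√(1/156 + 1/92) = 9.1858.
z* = 1.645; margin = 1.645 × 9.1858 = 15.1106.
Difference = 480.5 − 455.8 = 24.7000.
24.7000 ± 15.1106 → (9.59, 39.81).

(9.59, 39.81)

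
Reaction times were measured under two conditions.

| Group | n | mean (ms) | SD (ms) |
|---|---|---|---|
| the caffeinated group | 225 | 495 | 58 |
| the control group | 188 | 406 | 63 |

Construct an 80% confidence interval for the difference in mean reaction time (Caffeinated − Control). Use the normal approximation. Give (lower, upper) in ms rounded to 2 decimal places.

SE₁ = s₁/√n₁ = 58/√225 = 3.8667; SE₂ = 63/√188 = 4.5947.
Independent samples, unequal variances: SE_diff = √(SE₁² + SE₂²) = √(14.95136889 + 21.11126809) = 6.0052.
z* = 1.282, so margin of error = 1.282 × 6.0052 = 7.6987.
Difference in means = 495 − 406 = 89.0000.
89.0000 ± 7.6987 → (81.30, 96.70).

(81.30, 96.70)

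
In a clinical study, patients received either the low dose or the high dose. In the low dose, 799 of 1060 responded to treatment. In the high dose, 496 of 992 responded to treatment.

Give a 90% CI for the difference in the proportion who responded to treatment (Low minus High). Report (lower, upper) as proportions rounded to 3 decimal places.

(0.220, 0.288)

Sample proportions: 799/1060 = 0.7538, 496/992 = 0.5000.
Each SE is √(p̂(1−p̂)/n): √(0.7538·0.2462/1060) = 0.01323 and √(0.5000·0.5000/992) = 0.01588.
SE(p̂₁ − p̂₂) = √(SE₁² + SE₂²) = √(0.0001750329 + 0.0002521744) = 0.02067, since the two samples are independent.
At 90% confidence z* = 1.645; margin = 1.645 × 0.02067 = 0.03400.
The difference is 0.7538 − 0.5000 = 0.2538, so the interval is 0.2538 ± 0.03400 = (0.220, 0.288).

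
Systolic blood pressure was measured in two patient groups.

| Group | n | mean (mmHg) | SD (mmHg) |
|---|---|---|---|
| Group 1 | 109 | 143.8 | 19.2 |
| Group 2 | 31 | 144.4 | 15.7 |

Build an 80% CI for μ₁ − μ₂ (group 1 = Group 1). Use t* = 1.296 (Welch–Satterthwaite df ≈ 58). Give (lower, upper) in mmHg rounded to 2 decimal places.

Standard errors of each mean: 19.2/√109 = 1.8390 and 15.7/√31 = 2.8198.
SE(x̄₁ − x̄₂) = √(1.8390² + 2.8198²) = 3.3665 for independent samples with unequal variances.
With t* = 1.296, the margin is 1.296 × 3.3665 = 4.3630.
x̄₁ − x̄₂ = 143.8 − 144.4 = -0.6000; the interval is -0.6000 ± 4.3630 = (-4.96, 3.76).

(-4.96, 3.76)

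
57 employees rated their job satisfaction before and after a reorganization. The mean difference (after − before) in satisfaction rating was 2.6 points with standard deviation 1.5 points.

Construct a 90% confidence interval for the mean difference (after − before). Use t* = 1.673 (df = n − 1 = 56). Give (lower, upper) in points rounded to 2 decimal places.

(2.27, 2.93)

This is a matched-pairs design, so SE = s_d/√n = 1.5/√57 = 0.1987.
Margin = 1.673 × 0.1987 = 0.3324; the interval is 2.6 ± 0.3324 = (2.27, 2.93).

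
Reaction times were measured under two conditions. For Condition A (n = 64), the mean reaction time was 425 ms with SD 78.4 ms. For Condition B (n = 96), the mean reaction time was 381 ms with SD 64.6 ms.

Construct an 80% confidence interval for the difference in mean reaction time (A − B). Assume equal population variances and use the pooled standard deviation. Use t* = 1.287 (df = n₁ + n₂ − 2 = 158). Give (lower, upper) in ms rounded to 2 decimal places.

Pooled variance s_p² = [63·78.4² + 95·64.6²] / (64+96−2) = 4960.0220, so s_p = 70.4274.
SE_diff = s_p·√(1/n₁ + 1/n₂) = 70.4274·√(1/64 + 1/96) = 11.3652.
t* = 1.287; margin = 1.287 × 11.3652 = 14.6270.
Difference = 425 − 381 = 44.0000.
44.0000 ± 14.6270 → (29.37, 58.63).

(29.37, 58.63)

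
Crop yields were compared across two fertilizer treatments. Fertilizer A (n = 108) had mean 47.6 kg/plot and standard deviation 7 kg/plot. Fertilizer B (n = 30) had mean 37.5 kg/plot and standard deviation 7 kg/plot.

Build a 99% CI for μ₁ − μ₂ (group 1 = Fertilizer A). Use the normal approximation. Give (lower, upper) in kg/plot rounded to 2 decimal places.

(6.38, 13.82)

Per-group SEs: s₁/√n₁ = 7/√108 = 0.6736, s₂/√n₂ = 7/√30 = 1.2780.
Unpooled SE of the difference: √(0.45373696 + 1.633284) = 1.4447.
Margin of error = z* · SE = 2.576 × 1.4447 = 3.7215.
x̄₁ − x̄₂ = 47.6 − 37.5 = 10.1000.
CI: 10.1000 ± 3.7215 = (6.38, 13.82).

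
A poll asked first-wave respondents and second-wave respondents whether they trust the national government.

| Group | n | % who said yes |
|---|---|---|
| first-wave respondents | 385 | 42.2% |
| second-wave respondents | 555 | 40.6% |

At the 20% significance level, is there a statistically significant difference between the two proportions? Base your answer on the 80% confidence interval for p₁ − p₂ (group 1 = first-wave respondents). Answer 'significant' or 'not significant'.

The two standard errors are √(0.4220×0.5780/385) = 0.02517 and √(0.4060×0.5940/555) = 0.02085.
Because the samples are independent, SE_diff = √(0.02517² + 0.02085²) = 0.03268.
Using z* = 1.282 for 80%, ME = 1.282 × 0.03268 = 0.04190.
p̂₁ − p̂₂ = 0.0160; interval 0.0160 ± 0.04190 gives (-0.02590, 0.05790).
The interval (-0.02590, 0.05790) contains 0, so the difference is not significant.

not significant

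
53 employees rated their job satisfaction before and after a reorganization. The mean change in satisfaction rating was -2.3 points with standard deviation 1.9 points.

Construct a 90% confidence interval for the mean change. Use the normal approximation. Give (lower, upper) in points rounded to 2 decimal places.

(-2.73, -1.87)

This is a matched-pairs design, so SE = s_d/√n = 1.9/√53 = 0.2610.
Margin = 1.645 × 0.2610 = 0.4293; the interval is -2.3 ± 0.4293 = (-2.73, -1.87).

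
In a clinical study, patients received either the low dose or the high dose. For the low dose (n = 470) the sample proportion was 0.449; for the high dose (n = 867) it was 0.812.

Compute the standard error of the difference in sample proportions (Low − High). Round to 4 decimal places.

0.0265

Each SE is √(p̂(1−p̂)/n): √(0.4490·0.5510/470) = 0.02294 and √(0.8120·0.1880/867) = 0.01327.
SE(p̂₁ − p̂₂) = √(SE₁² + SE₂²) = √(0.0005262436 + 0.0001760929) = 0.02650, since the two samples are independent.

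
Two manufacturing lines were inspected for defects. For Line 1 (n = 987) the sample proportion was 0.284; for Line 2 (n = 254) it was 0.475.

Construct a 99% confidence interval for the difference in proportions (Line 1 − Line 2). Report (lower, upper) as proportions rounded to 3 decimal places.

(-0.280, -0.102)

The two standard errors are √(0.2840×0.7160/987) = 0.01435 and √(0.4750×0.5250/254) = 0.03133.
Because the samples are independent, SE_diff = √(0.01435² + 0.03133²) = 0.03446.
Using z* = 2.576 for 99%, ME = 2.576 × 0.03446 = 0.08877.
p̂₁ − p̂₂ = -0.1910; interval -0.1910 ± 0.08877 gives (-0.280, -0.102).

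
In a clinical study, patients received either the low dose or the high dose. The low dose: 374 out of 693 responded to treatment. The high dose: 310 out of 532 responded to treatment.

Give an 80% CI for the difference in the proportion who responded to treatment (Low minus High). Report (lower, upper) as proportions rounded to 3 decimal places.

First, p̂₁ = 374/693 = 0.5397; p̂₂ = 310/532 = 0.5827.
The two standard errors are √(0.5397×0.4603/693) = 0.01893 and √(0.5827×0.4173/532) = 0.02138.
Because the samples are independent, SE_diff = √(0.01893² + 0.02138²) = 0.02856.
Using z* = 1.282 for 80%, ME = 1.282 × 0.02856 = 0.03661.
p̂₁ − p̂₂ = -0.0430; interval -0.0430 ± 0.03661 gives (-0.080, -0.006).

(-0.080, -0.006)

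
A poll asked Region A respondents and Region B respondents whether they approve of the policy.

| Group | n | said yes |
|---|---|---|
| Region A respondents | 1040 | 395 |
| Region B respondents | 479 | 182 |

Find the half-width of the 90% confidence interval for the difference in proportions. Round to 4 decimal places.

0.0441

p̂₁ = 395/1040 = 0.3798 and p̂₂ = 182/479 = 0.3800.
SE₁ = √(p̂₁(1−p̂₁)/n₁) = √(0.3798·0.6202/1040) = 0.01505; SE₂ = √(0.3800·0.6200/479) = 0.02218.
Independent samples: SE of the difference = √(SE₁² + SE₂²) = √(0.0002265025 + 0.0004919524) = 0.02680.
z* for 90% confidence is 1.645, so the margin of error is 1.645 × 0.02680 = 0.04409.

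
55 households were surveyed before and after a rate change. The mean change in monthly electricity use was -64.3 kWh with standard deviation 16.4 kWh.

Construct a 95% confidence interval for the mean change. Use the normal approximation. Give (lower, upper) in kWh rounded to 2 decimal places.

This is a matched-pairs design, so SE = s_d/√n = 16.4/√55 = 2.2114.
Margin = 1.960 × 2.2114 = 4.3343; the interval is -64.3 ± 4.3343 = (-68.63, -59.97).

(-68.63, -59.97)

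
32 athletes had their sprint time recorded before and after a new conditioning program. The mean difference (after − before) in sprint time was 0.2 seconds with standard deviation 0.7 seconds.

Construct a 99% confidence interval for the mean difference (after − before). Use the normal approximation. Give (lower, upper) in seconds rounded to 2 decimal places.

(-0.12, 0.52)

This is a matched-pairs design, so SE = s_d/√n = 0.7/√32 = 0.1237.
Margin = 2.576 × 0.1237 = 0.3187; the interval is 0.2 ± 0.3187 = (-0.12, 0.52).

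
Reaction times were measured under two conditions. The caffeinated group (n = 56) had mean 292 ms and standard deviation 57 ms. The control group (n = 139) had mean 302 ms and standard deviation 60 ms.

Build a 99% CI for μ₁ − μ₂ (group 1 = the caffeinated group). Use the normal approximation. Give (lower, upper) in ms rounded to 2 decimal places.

SE₁ = s₁/√n₁ = 57/√56 = 7.6169; SE₂ = 60/√139 = 5.0891.
Independent samples, unequal variances: SE_diff = √(SE₁² + SE₂²) = √(58.01716561 + 25.89893881) = 9.1606.
z* = 2.576, so margin of error = 2.576 × 9.1606 = 23.5977.
Difference in means = 292 − 302 = -10.0000.
-10.0000 ± 23.5977 → (-33.60, 13.60).

(-33.60, 13.60)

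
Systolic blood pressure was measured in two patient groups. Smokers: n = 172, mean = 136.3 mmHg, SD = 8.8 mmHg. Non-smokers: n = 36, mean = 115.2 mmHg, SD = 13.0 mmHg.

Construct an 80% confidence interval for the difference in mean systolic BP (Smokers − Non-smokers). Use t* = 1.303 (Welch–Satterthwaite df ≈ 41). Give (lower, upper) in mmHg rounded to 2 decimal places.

Standard errors of each mean: 8.8/√172 = 0.6710 and 13.0/√36 = 2.1667.
SE(x̄₁ − x̄₂) = √(0.6710² + 2.1667²) = 2.2682 for independent samples with unequal variances.
With t* = 1.303, the margin is 1.303 × 2.2682 = 2.9555.
x̄₁ − x̄₂ = 136.3 − 115.2 = 21.1000; the interval is 21.1000 ± 2.9555 = (18.14, 24.06).

(18.14, 24.06)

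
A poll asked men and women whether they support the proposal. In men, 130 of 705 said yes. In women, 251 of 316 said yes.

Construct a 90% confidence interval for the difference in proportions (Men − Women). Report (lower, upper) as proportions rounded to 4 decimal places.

First, p̂₁ = 130/705 = 0.1844; p̂₂ = 251/316 = 0.7943.
The two standard errors are √(0.1844×0.8156/705) = 0.01461 and √(0.7943×0.2057/316) = 0.02274.
Because the samples are independent, SE_diff = √(0.01461² + 0.02274²) = 0.02703.
Using z* = 1.645 for 90%, ME = 1.645 × 0.02703 = 0.04446.
p̂₁ − p̂₂ = -0.6099; interval -0.6099 ± 0.04446 gives (-0.6544, -0.5654).

(-0.6544, -0.5654)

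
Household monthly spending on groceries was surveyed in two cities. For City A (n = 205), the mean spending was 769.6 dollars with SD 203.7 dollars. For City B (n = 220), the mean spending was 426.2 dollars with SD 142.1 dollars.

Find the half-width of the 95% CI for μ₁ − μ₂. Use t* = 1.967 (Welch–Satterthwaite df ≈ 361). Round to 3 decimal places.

Standard errors of each mean: 203.7/√205 = 14.2270 and 142.1/√220 = 9.5804.
SE(x̄₁ − x̄₂) = √(14.2270² + 9.5804²) = 17.1520 for independent samples with unequal variances.
With t* = 1.967, the margin is 1.967 × 17.1520 = 33.7380.

33.738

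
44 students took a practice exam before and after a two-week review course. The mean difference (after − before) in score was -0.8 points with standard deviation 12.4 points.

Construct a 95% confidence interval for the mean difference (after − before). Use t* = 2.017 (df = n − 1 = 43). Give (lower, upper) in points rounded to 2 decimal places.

(-4.57, 2.97)

Paired design: SE = s_d/√n = 12.4/√44 = 1.8694.
t* = 2.017; margin of error = 2.017 × 1.8694 = 3.7706.
-0.8 ± 3.7706 → (-4.57, 2.97).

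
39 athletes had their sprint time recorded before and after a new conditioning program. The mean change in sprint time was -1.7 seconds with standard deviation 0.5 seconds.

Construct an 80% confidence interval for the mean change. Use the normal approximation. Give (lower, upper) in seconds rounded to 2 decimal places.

(-1.80, -1.60)

This is a matched-pairs design, so SE = s_d/√n = 0.5/√39 = 0.0801.
Margin = 1.282 × 0.0801 = 0.1027; the interval is -1.7 ± 0.1027 = (-1.80, -1.60).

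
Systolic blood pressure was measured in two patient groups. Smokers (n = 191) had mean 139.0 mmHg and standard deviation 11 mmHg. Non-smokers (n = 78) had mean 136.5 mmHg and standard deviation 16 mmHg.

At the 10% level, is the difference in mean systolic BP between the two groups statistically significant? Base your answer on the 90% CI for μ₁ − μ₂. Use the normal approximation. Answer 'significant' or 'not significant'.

Standard errors of each mean: 11/√191 = 0.7959 and 16/√78 = 1.8116.
SE(x̄₁ − x̄₂) = √(0.7959² + 1.8116²) = 1.9787 for independent samples with unequal variances.
With z* = 1.645, the margin is 1.645 × 1.9787 = 3.2550.
x̄₁ − x̄₂ = 139.0 − 136.5 = 2.5000; the interval is 2.5000 ± 3.2550 = (-0.7550, 5.7550).
The interval (-0.7550, 5.7550) contains 0, so the difference is not significant.

not significant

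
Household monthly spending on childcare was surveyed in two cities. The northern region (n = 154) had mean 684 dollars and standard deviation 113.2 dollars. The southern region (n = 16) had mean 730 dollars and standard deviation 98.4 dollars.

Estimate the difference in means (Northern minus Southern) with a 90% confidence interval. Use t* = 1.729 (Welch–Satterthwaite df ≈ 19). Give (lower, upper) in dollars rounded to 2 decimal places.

(-91.36, -0.64)

SE₁ = s₁/√n₁ = 113.2/√154 = 9.1219; SE₂ = 98.4/√16 = 24.6000.
Independent samples, unequal variances: SE_diff = √(SE₁² + SE₂²) = √(83.20905961 + 605.16) = 26.2368.
t* = 1.729, so margin of error = 1.729 × 26.2368 = 45.3634.
Difference in means = 684 − 730 = -46.0000.
-46.0000 ± 45.3634 → (-91.36, -0.64).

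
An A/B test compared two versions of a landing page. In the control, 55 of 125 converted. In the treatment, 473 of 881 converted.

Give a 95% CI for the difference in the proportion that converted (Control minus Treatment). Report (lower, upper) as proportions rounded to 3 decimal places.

p̂₁ = 55/125 = 0.4400 and p̂₂ = 473/881 = 0.5369.
SE₁ = √(p̂₁(1−p̂₁)/n₁) = √(0.4400·0.5600/125) = 0.04440; SE₂ = √(0.5369·0.4631/881) = 0.01680.
Independent samples: SE of the difference = √(SE₁² + SE₂²) = √(0.00197136 + 0.00028224) = 0.04747.
z* for 95% confidence is 1.960, so the margin of error is 1.960 × 0.04747 = 0.09304.
Point estimate p̂₁ − p̂₂ = 0.4400 − 0.5369 = -0.0969.
-0.0969 ± 0.09304 → (-0.190, -0.004).

(-0.190, -0.004)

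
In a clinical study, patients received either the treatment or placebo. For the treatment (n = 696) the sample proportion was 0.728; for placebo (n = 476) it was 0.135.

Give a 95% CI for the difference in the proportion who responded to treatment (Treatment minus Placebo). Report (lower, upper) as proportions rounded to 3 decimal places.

The two standard errors are √(0.7280×0.2720/696) = 0.01687 and √(0.1350×0.8650/476) = 0.01566.
Because the samples are independent, SE_diff = √(0.01687² + 0.01566²) = 0.02302.
Using z* = 1.960 for 95%, ME = 1.960 × 0.02302 = 0.04512.
p̂₁ − p̂₂ = 0.5930; interval 0.5930 ± 0.04512 gives (0.548, 0.638).

(0.548, 0.638)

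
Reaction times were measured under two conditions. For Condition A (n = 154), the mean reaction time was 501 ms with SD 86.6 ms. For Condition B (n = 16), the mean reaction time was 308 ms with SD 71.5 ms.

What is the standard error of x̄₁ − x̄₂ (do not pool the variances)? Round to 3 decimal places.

19.189

SE₁ = s₁/√n₁ = 86.6/√154 = 6.9784; SE₂ = 71.5/√16 = 17.8750.
Independent samples, unequal variances: SE_diff = √(SE₁² + SE₂²) = √(48.69806656 + 319.515625) = 19.1889.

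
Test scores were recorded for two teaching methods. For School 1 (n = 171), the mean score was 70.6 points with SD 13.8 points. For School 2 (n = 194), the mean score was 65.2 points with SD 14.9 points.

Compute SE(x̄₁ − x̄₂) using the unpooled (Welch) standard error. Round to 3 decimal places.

1.503

SE₁ = s₁/√n₁ = 13.8/√171 = 1.0553; SE₂ = 14.9/√194 = 1.0698.
Independent samples, unequal variances: SE_diff = √(SE₁² + SE₂²) = √(1.11365809 + 1.14447204) = 1.5027.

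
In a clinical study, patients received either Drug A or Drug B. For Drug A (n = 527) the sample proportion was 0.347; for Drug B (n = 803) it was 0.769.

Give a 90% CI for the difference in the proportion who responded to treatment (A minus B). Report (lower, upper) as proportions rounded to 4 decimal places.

Each SE is √(p̂(1−p̂)/n): √(0.3470·0.6530/527) = 0.02074 and √(0.7690·0.2310/803) = 0.01487.
SE(p̂₁ − p̂₂) = √(SE₁² + SE₂²) = √(0.0004301476 + 0.0002211169) = 0.02552, since the two samples are independent.
At 90% confidence z* = 1.645; margin = 1.645 × 0.02552 = 0.04198.
The difference is 0.3470 − 0.7690 = -0.4220, so the interval is -0.4220 ± 0.04198 = (-0.4640, -0.3800).

(-0.4640, -0.3800)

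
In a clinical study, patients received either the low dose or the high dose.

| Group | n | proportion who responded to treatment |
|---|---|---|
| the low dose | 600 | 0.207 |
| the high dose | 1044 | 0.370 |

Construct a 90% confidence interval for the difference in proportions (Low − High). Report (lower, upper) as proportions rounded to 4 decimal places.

(-0.1997, -0.1263)

SE₁ = √(p̂₁(1−p̂₁)/n₁) = √(0.2070·0.7930/600) = 0.01654; SE₂ = √(0.3700·0.6300/1044) = 0.01494.
Independent samples: SE of the difference = √(SE₁² + SE₂²) = √(0.0002735716 + 0.0002232036) = 0.02229.
z* for 90% confidence is 1.645, so the margin of error is 1.645 × 0.02229 = 0.03667.
Point estimate p̂₁ − p̂₂ = 0.2070 − 0.3700 = -0.1630.
-0.1630 ± 0.03667 → (-0.1997, -0.1263).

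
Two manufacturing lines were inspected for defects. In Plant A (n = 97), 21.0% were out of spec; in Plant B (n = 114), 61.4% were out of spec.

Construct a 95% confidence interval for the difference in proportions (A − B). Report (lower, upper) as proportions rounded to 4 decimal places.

(-0.5247, -0.2833)

Each SE is √(p̂(1−p̂)/n): √(0.2100·0.7900/97) = 0.04136 and √(0.6140·0.3860/114) = 0.04560.
SE(p̂₁ − p̂₂) = √(SE₁² + SE₂²) = √(0.0017106496 + 0.00207936) = 0.06156, since the two samples are independent.
At 95% confidence z* = 1.960; margin = 1.960 × 0.06156 = 0.12066.
The difference is 0.2100 − 0.6140 = -0.4040, so the interval is -0.4040 ± 0.12066 = (-0.5247, -0.2833).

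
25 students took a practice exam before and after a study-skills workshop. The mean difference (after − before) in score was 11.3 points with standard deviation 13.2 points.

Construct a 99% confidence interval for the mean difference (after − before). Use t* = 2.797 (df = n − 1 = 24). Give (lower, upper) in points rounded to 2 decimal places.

Paired design: SE = s_d/√n = 13.2/√25 = 2.6400.
t* = 2.797; margin of error = 2.797 × 2.6400 = 7.3841.
11.3 ± 7.3841 → (3.92, 18.68).

(3.92, 18.68)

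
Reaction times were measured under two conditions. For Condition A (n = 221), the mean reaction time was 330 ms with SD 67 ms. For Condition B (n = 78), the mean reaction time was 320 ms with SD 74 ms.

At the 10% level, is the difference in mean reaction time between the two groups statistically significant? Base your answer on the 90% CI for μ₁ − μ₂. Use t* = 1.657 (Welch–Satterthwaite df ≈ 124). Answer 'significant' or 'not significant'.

not significant

Standard errors of each mean: 67/√221 = 4.5069 and 74/√78 = 8.3789.
SE(x̄₁ − x̄₂) = √(4.5069² + 8.3789²) = 9.5141 for independent samples with unequal variances.
With t* = 1.657, the margin is 1.657 × 9.5141 = 15.7649.
x̄₁ − x̄₂ = 330 − 320 = 10.0000; the interval is 10.0000 ± 15.7649 = (-5.7649, 25.7649).
The interval (-5.7649, 25.7649) contains 0, so the difference is not significant.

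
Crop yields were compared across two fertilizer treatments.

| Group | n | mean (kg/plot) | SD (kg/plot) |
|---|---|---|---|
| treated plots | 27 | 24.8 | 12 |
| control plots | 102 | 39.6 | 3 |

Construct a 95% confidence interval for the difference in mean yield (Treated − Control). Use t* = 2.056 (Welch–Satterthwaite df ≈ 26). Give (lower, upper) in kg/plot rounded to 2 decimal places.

Standard errors of each mean: 12/√27 = 2.3094 and 3/√102 = 0.2970.
SE(x̄₁ − x̄₂) = √(2.3094² + 0.2970²) = 2.3284 for independent samples with unequal variances.
With t* = 2.056, the margin is 2.056 × 2.3284 = 4.7872.
x̄₁ − x̄₂ = 24.8 − 39.6 = -14.8000; the interval is -14.8000 ± 4.7872 = (-19.59, -10.01).

(-19.59, -10.01)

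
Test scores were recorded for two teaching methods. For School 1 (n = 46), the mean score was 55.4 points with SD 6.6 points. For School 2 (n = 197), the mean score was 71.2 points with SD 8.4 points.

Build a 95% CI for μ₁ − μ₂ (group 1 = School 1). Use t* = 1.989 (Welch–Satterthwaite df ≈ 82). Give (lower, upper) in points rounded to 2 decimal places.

(-18.07, -13.53)

Per-group SEs: s₁/√n₁ = 6.6/√46 = 0.9731, s₂/√n₂ = 8.4/√197 = 0.5985.
Unpooled SE of the difference: √(0.94692361 + 0.35820225) = 1.1424.
Margin of error = t* · SE = 1.989 × 1.1424 = 2.2722.
x̄₁ − x̄₂ = 55.4 − 71.2 = -15.8000.
CI: -15.8000 ± 2.2722 = (-18.07, -13.53).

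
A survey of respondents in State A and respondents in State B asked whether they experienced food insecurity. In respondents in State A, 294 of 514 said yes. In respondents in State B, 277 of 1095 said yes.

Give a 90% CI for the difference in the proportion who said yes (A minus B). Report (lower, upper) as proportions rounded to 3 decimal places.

p̂₁ = 294/514 = 0.5720 and p̂₂ = 277/1095 = 0.2530.
SE₁ = √(p̂₁(1−p̂₁)/n₁) = √(0.5720·0.4280/514) = 0.02182; SE₂ = √(0.2530·0.7470/1095) = 0.01314.
Independent samples: SE of the difference = √(SE₁² + SE₂²) = √(0.0004761124 + 0.0001726596) = 0.02547.
z* for 90% confidence is 1.645, so the margin of error is 1.645 × 0.02547 = 0.04190.
Point estimate p̂₁ − p̂₂ = 0.5720 − 0.2530 = 0.3190.
0.3190 ± 0.04190 → (0.277, 0.361).

(0.277, 0.361)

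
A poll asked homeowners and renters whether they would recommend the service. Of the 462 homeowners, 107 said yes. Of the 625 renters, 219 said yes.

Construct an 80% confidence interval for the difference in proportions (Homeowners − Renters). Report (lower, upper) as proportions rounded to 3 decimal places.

(-0.154, -0.084)

Sample proportions: 107/462 = 0.2316, 219/625 = 0.3504.
Each SE is √(p̂(1−p̂)/n): √(0.2316·0.7684/462) = 0.01963 and √(0.3504·0.6496/625) = 0.01908.
SE(p̂₁ − p̂₂) = √(SE₁² + SE₂²) = √(0.0003853369 + 0.0003640464) = 0.02737, since the two samples are independent.
At 80% confidence z* = 1.282; margin = 1.282 × 0.02737 = 0.03509.
The difference is 0.2316 − 0.3504 = -0.1188, so the interval is -0.1188 ± 0.03509 = (-0.154, -0.084).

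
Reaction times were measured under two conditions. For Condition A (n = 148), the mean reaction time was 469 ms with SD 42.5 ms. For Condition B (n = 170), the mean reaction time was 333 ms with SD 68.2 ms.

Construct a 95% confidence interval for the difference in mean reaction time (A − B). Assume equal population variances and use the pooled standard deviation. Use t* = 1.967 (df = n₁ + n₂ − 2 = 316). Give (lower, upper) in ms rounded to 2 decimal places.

Pooled variance s_p² = [147·42.5² + 169·68.2²] / (148+170−2) = 3327.7795, so s_p = 57.6869.
SE_diff = s_p·√(1/n₁ + 1/n₂) = 57.6869·√(1/148 + 1/170) = 6.4854.
t* = 1.967; margin = 1.967 × 6.4854 = 12.7568.
Difference = 469 − 333 = 136.0000.
136.0000 ± 12.7568 → (123.24, 148.76).

(123.24, 148.76)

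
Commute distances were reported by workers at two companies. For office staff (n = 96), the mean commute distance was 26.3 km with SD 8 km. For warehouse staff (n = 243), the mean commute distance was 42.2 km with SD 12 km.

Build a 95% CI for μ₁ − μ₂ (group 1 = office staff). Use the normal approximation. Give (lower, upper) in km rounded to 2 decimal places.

(-18.10, -13.70)

SE₁ = s₁/√n₁ = 8/√96 = 0.8165; SE₂ = 12/√243 = 0.7698.
Independent samples, unequal variances: SE_diff = √(SE₁² + SE₂²) = √(0.66667225 + 0.59259204) = 1.1222.
z* = 1.960, so margin of error = 1.960 × 1.1222 = 2.1995.
Difference in means = 26.3 − 42.2 = -15.9000.
-15.9000 ± 2.1995 → (-18.10, -13.70).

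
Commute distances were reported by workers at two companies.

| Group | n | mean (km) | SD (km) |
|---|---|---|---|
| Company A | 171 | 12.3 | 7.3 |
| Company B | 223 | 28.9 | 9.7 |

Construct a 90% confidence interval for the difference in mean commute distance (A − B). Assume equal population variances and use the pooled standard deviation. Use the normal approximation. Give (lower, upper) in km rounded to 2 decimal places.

Pooled variance s_p² = [170·7.3² + 222·9.7²] / (171+223−2) = 76.3961, so s_p = 8.7405.
SE_diff = s_p·√(1/n₁ + 1/n₂) = 8.7405·√(1/171 + 1/223) = 0.8885.
z* = 1.645; margin = 1.645 × 0.8885 = 1.4616.
Difference = 12.3 − 28.9 = -16.6000.
-16.6000 ± 1.4616 → (-18.06, -15.14).

(-18.06, -15.14)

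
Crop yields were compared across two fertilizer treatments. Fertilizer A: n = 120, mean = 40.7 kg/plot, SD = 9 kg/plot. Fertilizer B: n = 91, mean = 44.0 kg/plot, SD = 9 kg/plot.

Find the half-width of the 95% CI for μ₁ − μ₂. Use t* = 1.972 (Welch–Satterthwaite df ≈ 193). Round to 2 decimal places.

SE₁ = s₁/√n₁ = 9/√120 = 0.8216; SE₂ = 9/√91 = 0.9435.
Independent samples, unequal variances: SE_diff = √(SE₁² + SE₂²) = √(0.67502656 + 0.89019225) = 1.2511.
t* = 1.972, so margin of error = 1.972 × 1.2511 = 2.4672.

2.47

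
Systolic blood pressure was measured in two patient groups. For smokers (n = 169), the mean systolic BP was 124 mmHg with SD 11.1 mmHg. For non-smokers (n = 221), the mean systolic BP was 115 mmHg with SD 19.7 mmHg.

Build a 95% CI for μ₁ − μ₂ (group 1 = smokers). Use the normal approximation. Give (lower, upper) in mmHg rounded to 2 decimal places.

(5.91, 12.09)

Standard errors of each mean: 11.1/√169 = 0.8538 and 19.7/√221 = 1.3252.
SE(x̄₁ − x̄₂) = √(0.8538² + 1.3252²) = 1.5764 for independent samples with unequal variances.
With z* = 1.960, the margin is 1.960 × 1.5764 = 3.0897.
x̄₁ − x̄₂ = 124 − 115 = 9.0000; the interval is 9.0000 ± 3.0897 = (5.91, 12.09).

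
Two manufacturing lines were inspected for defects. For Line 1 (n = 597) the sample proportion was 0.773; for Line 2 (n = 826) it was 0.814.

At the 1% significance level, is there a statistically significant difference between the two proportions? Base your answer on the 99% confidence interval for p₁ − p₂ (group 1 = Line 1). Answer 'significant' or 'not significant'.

Each SE is √(p̂(1−p̂)/n): √(0.7730·0.2270/597) = 0.01714 and √(0.8140·0.1860/826) = 0.01354.
SE(p̂₁ − p̂₂) = √(SE₁² + SE₂²) = √(0.0002937796 + 0.0001833316) = 0.02184, since the two samples are independent.
At 99% confidence z* = 2.576; margin = 2.576 × 0.02184 = 0.05626.
The difference is 0.7730 − 0.8140 = -0.0410, so the interval is -0.0410 ± 0.05626 = (-0.09726, 0.01526).
The interval (-0.09726, 0.01526) contains 0, so the difference is not significant.

not significant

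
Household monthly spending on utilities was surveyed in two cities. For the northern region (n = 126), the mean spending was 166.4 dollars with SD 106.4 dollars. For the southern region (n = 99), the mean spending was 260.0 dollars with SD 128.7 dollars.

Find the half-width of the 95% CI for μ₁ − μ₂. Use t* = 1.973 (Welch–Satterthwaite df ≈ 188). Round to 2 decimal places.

Standard errors of each mean: 106.4/√126 = 9.4789 and 128.7/√99 = 12.9348.
SE(x̄₁ − x̄₂) = √(9.4789² + 12.9348²) = 16.0362 for independent samples with unequal variances.
With t* = 1.973, the margin is 1.973 × 16.0362 = 31.6394.

31.64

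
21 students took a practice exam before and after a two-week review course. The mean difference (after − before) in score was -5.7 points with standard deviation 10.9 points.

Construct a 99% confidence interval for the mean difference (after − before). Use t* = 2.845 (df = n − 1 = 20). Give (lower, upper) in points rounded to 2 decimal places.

This is a matched-pairs design, so SE = s_d/√n = 10.9/√21 = 2.3786.
Margin = 2.845 × 2.3786 = 6.7671; the interval is -5.7 ± 6.7671 = (-12.47, 1.07).

(-12.47, 1.07)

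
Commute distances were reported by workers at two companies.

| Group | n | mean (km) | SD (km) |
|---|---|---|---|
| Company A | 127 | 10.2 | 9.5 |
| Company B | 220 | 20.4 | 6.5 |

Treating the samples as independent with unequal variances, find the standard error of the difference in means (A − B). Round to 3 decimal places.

0.950

Per-group SEs: s₁/√n₁ = 9.5/√127 = 0.8430, s₂/√n₂ = 6.5/√220 = 0.4382.
Unpooled SE of the difference: √(0.710649 + 0.19201924) = 0.9501.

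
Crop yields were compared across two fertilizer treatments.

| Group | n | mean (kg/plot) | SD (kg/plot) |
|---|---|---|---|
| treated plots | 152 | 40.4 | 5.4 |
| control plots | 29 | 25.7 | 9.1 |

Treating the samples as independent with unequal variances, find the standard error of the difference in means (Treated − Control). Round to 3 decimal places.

SE₁ = s₁/√n₁ = 5.4/√152 = 0.4380; SE₂ = 9.1/√29 = 1.6898.
Independent samples, unequal variances: SE_diff = √(SE₁² + SE₂²) = √(0.191844 + 2.85542404) = 1.7456.

1.746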